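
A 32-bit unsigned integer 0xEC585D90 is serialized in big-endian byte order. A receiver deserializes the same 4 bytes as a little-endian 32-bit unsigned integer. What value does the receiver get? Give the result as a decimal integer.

Stored big-endian, the bytes at ascending addresses are EC 58 5D 90.
Read back as little-endian, the first byte is least significant, giving 0x905D58EC.
0x905D58EC = 2422036716.

2422036716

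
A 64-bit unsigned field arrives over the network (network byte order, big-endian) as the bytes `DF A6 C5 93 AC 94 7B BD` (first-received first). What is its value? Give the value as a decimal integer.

Big-endian: lowest address holds the most-significant byte.
The bytes are already most-significant first: 0xDFA6C593AC947BBD.
0xDFA6C593AC947BBD = 16115785554638175165.

16115785554638175165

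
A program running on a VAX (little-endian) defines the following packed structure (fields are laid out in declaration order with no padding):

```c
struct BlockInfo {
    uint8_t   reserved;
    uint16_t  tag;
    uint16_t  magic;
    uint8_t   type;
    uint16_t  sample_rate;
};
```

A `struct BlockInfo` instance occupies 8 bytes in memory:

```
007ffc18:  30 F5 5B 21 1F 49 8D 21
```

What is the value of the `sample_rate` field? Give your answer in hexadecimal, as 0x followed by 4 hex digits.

`sample_rate` follows `reserved` (1 B), `tag` (2 B), `magic` (2 B), `type` (1 B), so it starts at offset 1 + 2 + 2 + 1 = 6 and occupies 2 bytes.
Bytes at offsets 6..7: 8D 21.
Little-endian: lowest address holds the least-significant byte.
Reassemble most-significant byte first: 21 8D → 0x218D.

0x218D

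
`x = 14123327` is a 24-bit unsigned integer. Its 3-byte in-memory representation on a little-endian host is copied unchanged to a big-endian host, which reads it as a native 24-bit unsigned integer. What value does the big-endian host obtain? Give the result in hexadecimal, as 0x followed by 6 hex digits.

14123327 in 24-bit hexadecimal is 0xD7813F.
Stored little-endian, the bytes at ascending addresses are 3F 81 D7.
Read back as big-endian, the last byte is least significant, giving 0x3F81D7.

0x3F81D7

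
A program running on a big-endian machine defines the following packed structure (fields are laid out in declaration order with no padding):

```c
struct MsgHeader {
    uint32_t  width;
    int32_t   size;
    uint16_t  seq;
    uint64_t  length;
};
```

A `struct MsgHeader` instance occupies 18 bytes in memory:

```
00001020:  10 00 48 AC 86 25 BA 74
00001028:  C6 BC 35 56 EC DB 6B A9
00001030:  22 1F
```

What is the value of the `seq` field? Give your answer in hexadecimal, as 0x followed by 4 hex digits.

`seq` follows `width` (4 B), `size` (4 B), so it starts at offset 4 + 4 = 8 and occupies 2 bytes.
Bytes at offsets 8..9: C6 BC.
Big-endian stores the most-significant byte at the lowest address.
The bytes are already most-significant first: 0xC6BC.

0xC6BC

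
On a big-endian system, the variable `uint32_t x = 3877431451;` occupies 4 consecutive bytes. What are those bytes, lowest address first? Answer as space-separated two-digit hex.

3877431451 in hexadecimal, padded to 32 bits, is 0xE71CE89B.
Split into bytes (most-significant first): E7 1C E8 9B.
Big-endian: lowest address holds the most-significant byte.
So the memory order matches the most-significant-first order: E7 1C E8 9B.

E7 1C E8 9B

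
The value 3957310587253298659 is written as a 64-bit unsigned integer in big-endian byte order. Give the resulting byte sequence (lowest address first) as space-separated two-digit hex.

3957310587253298659 in hexadecimal, padded to 64 bits, is 0x36EB31032B2015E3.
Split into bytes (most-significant first): 36 EB 31 03 2B 20 15 E3.
Big-endian: lowest address holds the most-significant byte.
So the memory order matches the most-significant-first order: 36 EB 31 03 2B 20 15 E3.

36 EB 31 03 2B 20 15 E3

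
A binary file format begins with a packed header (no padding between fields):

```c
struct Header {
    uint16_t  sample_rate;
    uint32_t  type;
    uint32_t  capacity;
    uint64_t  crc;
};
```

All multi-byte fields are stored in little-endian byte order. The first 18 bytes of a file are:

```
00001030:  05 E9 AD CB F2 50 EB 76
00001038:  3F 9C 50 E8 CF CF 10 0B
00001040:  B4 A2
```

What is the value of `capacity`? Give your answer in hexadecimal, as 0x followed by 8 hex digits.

`capacity` follows `sample_rate` (2 B), `type` (4 B), so it starts at offset 2 + 4 = 6 and occupies 4 bytes.
Bytes at offsets 6..9: EB 76 3F 9C.
Little-endian: lowest address holds the least-significant byte.
Reassemble most-significant byte first: 9C 3F 76 EB → 0x9C3F76EB.

0x9C3F76EB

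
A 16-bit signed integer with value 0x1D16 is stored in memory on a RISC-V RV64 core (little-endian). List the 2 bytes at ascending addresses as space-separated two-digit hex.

Split into bytes (most-significant first): 1D 16.
In little-endian order the low byte comes first in memory.
So at ascending addresses the bytes are 16 1D.

16 1D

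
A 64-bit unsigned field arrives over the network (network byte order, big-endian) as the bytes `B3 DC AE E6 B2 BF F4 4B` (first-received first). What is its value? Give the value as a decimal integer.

In big-endian order the high byte comes first in memory.
The bytes are already most-significant first: 0xB3DCAEE6B2BFF44B.
0xB3DCAEE6B2BFF44B = 12960426133530080331.

12960426133530080331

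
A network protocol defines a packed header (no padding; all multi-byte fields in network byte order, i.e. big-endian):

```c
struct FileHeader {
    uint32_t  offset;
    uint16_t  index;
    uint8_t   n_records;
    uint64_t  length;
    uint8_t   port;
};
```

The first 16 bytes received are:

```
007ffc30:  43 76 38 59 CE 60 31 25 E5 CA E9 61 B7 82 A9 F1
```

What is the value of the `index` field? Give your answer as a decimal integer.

`index` follows `offset` (4 bytes), so it starts at byte offset 4 and occupies 2 bytes.
Bytes at offsets 4..5: CE 60.
Big-endian stores the most-significant byte at the lowest address.
The bytes are already most-significant first: 0xCE60.
0xCE60 = 52832.

52832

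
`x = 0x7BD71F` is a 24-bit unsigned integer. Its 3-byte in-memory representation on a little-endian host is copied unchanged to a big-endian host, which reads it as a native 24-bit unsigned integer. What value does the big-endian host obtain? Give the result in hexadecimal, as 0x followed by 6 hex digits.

Stored little-endian, the bytes at ascending addresses are 1F D7 7B.
Read back as big-endian, the last byte is least significant, giving 0x1FD77B.

0x1FD77B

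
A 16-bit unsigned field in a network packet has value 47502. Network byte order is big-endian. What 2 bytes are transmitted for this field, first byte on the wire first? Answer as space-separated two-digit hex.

B9 8E

47502 in hexadecimal, padded to 16 bits, is 0xB98E.
Split into bytes (most-significant first): B9 8E.
Big-endian stores the most-significant byte at the lowest address.
So the memory order matches the most-significant-first order: B9 8E.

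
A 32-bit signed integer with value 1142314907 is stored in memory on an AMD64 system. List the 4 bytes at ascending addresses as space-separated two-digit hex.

9B 57 16 44

1142314907 in hexadecimal, padded to 32 bits, is 0x4416579B.
Split into bytes (most-significant first): 44 16 57 9B.
Little-endian: lowest address holds the least-significant byte.
So at ascending addresses the bytes are 9B 57 16 44.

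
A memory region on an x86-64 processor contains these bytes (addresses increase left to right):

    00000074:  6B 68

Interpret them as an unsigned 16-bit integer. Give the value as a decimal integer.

Little-endian stores the least-significant byte at the lowest address.
Reassemble most-significant byte first: 68 6B → 0x686B.
0x686B = 26731.

26731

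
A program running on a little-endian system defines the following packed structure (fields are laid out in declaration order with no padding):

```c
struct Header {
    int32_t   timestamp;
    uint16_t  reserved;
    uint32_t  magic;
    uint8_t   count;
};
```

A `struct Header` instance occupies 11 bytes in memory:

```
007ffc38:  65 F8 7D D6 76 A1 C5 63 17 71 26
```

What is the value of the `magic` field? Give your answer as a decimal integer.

`magic` follows `timestamp` (4 B), `reserved` (2 B), so it starts at offset 4 + 2 = 6 and occupies 4 bytes.
Bytes at offsets 6..9: C5 63 17 71.
Little-endian stores the least-significant byte at the lowest address.
Reassemble most-significant byte first: 71 17 63 C5 → 0x711763C5.
0x711763C5 = 1897358277.

1897358277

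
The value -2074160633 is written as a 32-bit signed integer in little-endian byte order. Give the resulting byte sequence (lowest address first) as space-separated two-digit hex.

07 D2 5E 84

Two's complement of -2074160633 in 32 bits: 2074160633 = 0x7BA12DF9; invert → 0x845ED206; add 1 → 0x845ED207.
Split into bytes (most-significant first): 84 5E D2 07.
Little-endian stores the least-significant byte at the lowest address.
So at ascending addresses the bytes are 07 D2 5E 84.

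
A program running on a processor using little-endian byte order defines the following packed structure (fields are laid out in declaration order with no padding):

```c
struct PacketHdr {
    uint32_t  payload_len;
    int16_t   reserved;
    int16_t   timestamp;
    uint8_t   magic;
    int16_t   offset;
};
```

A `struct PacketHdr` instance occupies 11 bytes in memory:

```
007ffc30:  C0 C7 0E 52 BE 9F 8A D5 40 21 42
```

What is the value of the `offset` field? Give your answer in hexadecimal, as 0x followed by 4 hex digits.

`offset` follows `payload_len` (4 B), `reserved` (2 B), `timestamp` (2 B), `magic` (1 B), so it starts at offset 4 + 2 + 2 + 1 = 9 and occupies 2 bytes.
Bytes at offsets 9..10: 21 42.
In little-endian order the low byte comes first in memory.
Reassemble most-significant byte first: 42 21 → 0x4221.

0x4221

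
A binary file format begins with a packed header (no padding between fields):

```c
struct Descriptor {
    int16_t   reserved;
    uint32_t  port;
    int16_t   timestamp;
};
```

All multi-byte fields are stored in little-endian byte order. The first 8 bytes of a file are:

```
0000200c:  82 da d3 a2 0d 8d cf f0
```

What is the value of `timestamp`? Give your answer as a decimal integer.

-3889

`timestamp` follows `reserved` (2 B), `port` (4 B), so it starts at offset 2 + 4 = 6 and occupies 2 bytes.
Bytes at offsets 6..7: CF F0.
In little-endian order the low byte comes first in memory.
Reassemble most-significant byte first: F0 CF → 0xF0CF.
Top bit is set, so as a signed 16-bit value this is 0xF0CF − 2^16 = -3889.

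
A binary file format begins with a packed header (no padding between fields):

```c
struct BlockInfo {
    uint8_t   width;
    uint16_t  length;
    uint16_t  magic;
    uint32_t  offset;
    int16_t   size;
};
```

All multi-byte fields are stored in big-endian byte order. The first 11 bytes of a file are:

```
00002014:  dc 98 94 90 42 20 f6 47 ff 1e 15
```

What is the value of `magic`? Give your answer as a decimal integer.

36930

`magic` follows `width` (1 B), `length` (2 B), so it starts at offset 1 + 2 = 3 and occupies 2 bytes.
Bytes at offsets 3..4: 90 42.
Big-endian stores the most-significant byte at the lowest address.
The bytes are already most-significant first: 0x9042.
0x9042 = 36930.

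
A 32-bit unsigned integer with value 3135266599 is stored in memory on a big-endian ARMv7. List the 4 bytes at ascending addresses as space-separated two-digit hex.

BA E0 5F 27

3135266599 in hexadecimal, padded to 32 bits, is 0xBAE05F27.
Split into bytes (most-significant first): BA E0 5F 27.
In big-endian order the high byte comes first in memory.
So the memory order matches the most-significant-first order: BA E0 5F 27.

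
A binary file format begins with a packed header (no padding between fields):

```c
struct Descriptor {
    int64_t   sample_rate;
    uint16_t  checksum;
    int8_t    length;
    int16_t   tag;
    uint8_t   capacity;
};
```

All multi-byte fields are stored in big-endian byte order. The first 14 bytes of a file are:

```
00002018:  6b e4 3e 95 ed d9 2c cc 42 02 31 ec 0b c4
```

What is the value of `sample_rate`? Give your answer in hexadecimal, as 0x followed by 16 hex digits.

0x6BE43E95EDD92CCC

`sample_rate` is the first field, at byte offset 0, occupying 8 bytes.
Bytes at offsets 0..7: 6B E4 3E 95 ED D9 2C CC.
In big-endian order the high byte comes first in memory.
The bytes are already most-significant first: 0x6BE43E95EDD92CCC.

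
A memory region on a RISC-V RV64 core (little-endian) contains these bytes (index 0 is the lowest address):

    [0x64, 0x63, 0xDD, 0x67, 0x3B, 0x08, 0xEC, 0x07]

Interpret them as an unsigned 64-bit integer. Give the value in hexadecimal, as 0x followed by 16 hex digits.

0x07EC083B67DD6364

Little-endian stores the least-significant byte at the lowest address.
Reassemble most-significant byte first: 07 EC 08 3B 67 DD 63 64 → 0x07EC083B67DD6364.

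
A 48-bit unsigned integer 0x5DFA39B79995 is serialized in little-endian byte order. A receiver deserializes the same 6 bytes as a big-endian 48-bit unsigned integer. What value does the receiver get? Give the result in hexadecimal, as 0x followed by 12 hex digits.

0x9599B739FA5D

Stored little-endian, the bytes at ascending addresses are 95 99 B7 39 FA 5D.
Read back as big-endian, the last byte is least significant, giving 0x9599B739FA5D.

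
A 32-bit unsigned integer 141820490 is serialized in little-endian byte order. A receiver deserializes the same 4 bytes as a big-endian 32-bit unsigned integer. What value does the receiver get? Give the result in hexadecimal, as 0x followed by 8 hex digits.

0x4A027408

141820490 in 32-bit hexadecimal is 0x0874024A.
Stored little-endian, the bytes at ascending addresses are 4A 02 74 08.
Read back as big-endian, the last byte is least significant, giving 0x4A027408.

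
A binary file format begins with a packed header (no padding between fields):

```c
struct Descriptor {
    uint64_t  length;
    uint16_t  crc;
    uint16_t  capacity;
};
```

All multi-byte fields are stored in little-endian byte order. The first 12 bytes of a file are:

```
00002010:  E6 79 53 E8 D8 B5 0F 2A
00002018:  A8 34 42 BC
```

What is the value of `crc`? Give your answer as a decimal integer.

`crc` follows `length` (8 bytes), so it starts at byte offset 8 and occupies 2 bytes.
Bytes at offsets 8..9: A8 34.
Little-endian stores the least-significant byte at the lowest address.
Reassemble most-significant byte first: 34 A8 → 0x34A8.
0x34A8 = 13480.

13480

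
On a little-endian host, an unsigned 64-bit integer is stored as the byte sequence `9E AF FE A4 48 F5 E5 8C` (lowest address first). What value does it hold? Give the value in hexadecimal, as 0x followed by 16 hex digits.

Little-endian stores the least-significant byte at the lowest address.
Reassemble most-significant byte first: 8C E5 F5 48 A4 FE AF 9E → 0x8CE5F548A4FEAF9E.

0x8CE5F548A4FEAF9E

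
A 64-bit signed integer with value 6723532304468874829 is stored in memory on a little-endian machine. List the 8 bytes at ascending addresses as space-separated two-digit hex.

6723532304468874829 in hexadecimal, padded to 64 bits, is 0x5D4EC90213BB164D.
Split into bytes (most-significant first): 5D 4E C9 02 13 BB 16 4D.
Little-endian stores the least-significant byte at the lowest address.
So at ascending addresses the bytes are 4D 16 BB 13 02 C9 4E 5D.

4D 16 BB 13 02 C9 4E 5D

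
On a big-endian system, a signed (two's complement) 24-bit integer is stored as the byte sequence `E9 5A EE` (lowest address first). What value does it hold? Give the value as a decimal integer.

Big-endian: lowest address holds the most-significant byte.
The bytes are already most-significant first: 0xE95AEE.
Top bit is set, so as a signed 24-bit value this is 0xE95AEE − 2^24 = -1484050.

-1484050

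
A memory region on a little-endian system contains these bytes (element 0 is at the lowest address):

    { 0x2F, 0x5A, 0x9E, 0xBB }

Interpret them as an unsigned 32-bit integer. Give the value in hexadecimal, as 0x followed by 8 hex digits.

In little-endian order the low byte comes first in memory.
Reassemble most-significant byte first: BB 9E 5A 2F → 0xBB9E5A2F.

0xBB9E5A2F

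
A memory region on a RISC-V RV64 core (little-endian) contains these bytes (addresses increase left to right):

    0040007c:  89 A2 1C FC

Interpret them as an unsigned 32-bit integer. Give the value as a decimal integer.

Little-endian stores the least-significant byte at the lowest address.
Reassemble most-significant byte first: FC 1C A2 89 → 0xFC1CA289.
0xFC1CA289 = 4229735049.

4229735049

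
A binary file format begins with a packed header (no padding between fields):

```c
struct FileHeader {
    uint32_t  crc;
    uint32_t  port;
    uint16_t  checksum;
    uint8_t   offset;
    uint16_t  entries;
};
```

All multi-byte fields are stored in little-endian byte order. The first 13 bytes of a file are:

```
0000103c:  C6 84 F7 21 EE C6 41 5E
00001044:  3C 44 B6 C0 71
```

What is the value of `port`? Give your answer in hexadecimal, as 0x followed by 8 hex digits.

0x5E41C6EE

`port` follows `crc` (4 bytes), so it starts at byte offset 4 and occupies 4 bytes.
Bytes at offsets 4..7: EE C6 41 5E.
In little-endian order the low byte comes first in memory.
Reassemble most-significant byte first: 5E 41 C6 EE → 0x5E41C6EE.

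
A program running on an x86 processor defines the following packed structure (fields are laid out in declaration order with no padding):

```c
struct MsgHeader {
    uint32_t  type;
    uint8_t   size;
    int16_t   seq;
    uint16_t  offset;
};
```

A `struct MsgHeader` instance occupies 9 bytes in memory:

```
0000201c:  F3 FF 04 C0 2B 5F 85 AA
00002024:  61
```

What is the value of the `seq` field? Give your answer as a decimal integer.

`seq` follows `type` (4 B), `size` (1 B), so it starts at offset 4 + 1 = 5 and occupies 2 bytes.
Bytes at offsets 5..6: 5F 85.
In little-endian order the low byte comes first in memory.
Reassemble most-significant byte first: 85 5F → 0x855F.
Top bit is set, so as a signed 16-bit value this is 0x855F − 2^16 = -31393.

-31393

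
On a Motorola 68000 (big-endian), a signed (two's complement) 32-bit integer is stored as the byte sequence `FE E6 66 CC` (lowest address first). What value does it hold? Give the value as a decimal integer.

Big-endian stores the most-significant byte at the lowest address.
The bytes are already most-significant first: 0xFEE666CC.
Top bit is set, so as a signed 32-bit value this is 0xFEE666CC − 2^32 = -18454836.

-18454836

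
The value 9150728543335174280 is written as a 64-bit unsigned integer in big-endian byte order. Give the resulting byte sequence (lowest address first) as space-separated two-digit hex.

9150728543335174280 in hexadecimal, padded to 64 bits, is 0x7EFDEB20A5855088.
Split into bytes (most-significant first): 7E FD EB 20 A5 85 50 88.
In big-endian order the high byte comes first in memory.
So the memory order matches the most-significant-first order: 7E FD EB 20 A5 85 50 88.

7E FD EB 20 A5 85 50 88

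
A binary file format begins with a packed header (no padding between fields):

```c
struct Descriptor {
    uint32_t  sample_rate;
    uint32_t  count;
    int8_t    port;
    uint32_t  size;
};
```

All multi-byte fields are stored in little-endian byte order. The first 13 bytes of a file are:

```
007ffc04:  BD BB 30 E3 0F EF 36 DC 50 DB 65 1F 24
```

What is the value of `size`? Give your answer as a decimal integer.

`size` follows `sample_rate` (4 B), `count` (4 B), `port` (1 B), so it starts at offset 4 + 4 + 1 = 9 and occupies 4 bytes.
Bytes at offsets 9..12: DB 65 1F 24.
Little-endian stores the least-significant byte at the lowest address.
Reassemble most-significant byte first: 24 1F 65 DB → 0x241F65DB.
0x241F65DB = 606037467.

606037467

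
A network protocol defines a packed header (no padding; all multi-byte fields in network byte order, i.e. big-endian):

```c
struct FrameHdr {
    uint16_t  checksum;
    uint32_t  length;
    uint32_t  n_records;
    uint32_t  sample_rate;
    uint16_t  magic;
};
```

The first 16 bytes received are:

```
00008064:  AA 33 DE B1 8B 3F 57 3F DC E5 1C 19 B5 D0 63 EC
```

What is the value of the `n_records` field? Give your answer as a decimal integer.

`n_records` follows `checksum` (2 B), `length` (4 B), so it starts at offset 2 + 4 = 6 and occupies 4 bytes.
Bytes at offsets 6..9: 57 3F DC E5.
In big-endian order the high byte comes first in memory.
The bytes are already most-significant first: 0x573FDCE5.
0x573FDCE5 = 1463803109.

1463803109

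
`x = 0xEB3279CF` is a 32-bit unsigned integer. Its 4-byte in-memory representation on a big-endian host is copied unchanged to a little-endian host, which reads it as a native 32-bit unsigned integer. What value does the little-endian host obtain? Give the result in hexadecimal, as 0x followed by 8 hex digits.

Stored big-endian, the bytes at ascending addresses are EB 32 79 CF.
Read back as little-endian, the first byte is least significant, giving 0xCF7932EB.

0xCF7932EB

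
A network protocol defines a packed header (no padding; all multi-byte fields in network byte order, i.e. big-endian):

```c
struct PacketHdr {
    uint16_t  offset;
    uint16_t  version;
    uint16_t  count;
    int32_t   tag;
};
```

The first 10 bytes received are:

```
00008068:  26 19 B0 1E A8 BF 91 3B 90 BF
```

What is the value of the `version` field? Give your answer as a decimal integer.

45086

`version` follows `offset` (2 bytes), so it starts at byte offset 2 and occupies 2 bytes.
Bytes at offsets 2..3: B0 1E.
Big-endian stores the most-significant byte at the lowest address.
The bytes are already most-significant first: 0xB01E.
0xB01E = 45086.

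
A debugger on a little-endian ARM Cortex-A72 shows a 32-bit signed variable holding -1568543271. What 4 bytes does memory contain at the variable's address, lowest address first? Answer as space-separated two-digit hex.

D9 ED 81 A2

Two's complement of -1568543271 in 32 bits: 1568543271 = 0x5D7E1227; invert → 0xA281EDD8; add 1 → 0xA281EDD9.
Split into bytes (most-significant first): A2 81 ED D9.
In little-endian order the low byte comes first in memory.
So at ascending addresses the bytes are D9 ED 81 A2.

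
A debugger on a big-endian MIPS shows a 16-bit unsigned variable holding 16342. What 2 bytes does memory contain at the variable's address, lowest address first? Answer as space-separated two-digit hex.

3F D6

16342 in hexadecimal, padded to 16 bits, is 0x3FD6.
Split into bytes (most-significant first): 3F D6.
Big-endian stores the most-significant byte at the lowest address.
So the memory order matches the most-significant-first order: 3F D6.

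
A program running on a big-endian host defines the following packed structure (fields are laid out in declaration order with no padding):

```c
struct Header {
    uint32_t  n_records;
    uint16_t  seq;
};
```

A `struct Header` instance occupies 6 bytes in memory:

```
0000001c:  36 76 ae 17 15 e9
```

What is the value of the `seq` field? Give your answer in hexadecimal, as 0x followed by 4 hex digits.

`seq` follows `n_records` (4 bytes), so it starts at byte offset 4 and occupies 2 bytes.
Bytes at offsets 4..5: 15 E9.
In big-endian order the high byte comes first in memory.
The bytes are already most-significant first: 0x15E9.

0x15E9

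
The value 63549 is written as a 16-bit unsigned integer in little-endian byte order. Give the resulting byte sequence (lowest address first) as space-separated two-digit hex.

63549 in hexadecimal, padded to 16 bits, is 0xF83D.
Split into bytes (most-significant first): F8 3D.
Little-endian: lowest address holds the least-significant byte.
So at ascending addresses the bytes are 3D F8.

3D F8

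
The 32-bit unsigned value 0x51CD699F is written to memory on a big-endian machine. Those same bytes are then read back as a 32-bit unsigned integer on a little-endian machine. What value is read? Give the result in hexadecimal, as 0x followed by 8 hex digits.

Stored big-endian, the bytes at ascending addresses are 51 CD 69 9F.
Read back as little-endian, the first byte is least significant, giving 0x9F69CD51.

0x9F69CD51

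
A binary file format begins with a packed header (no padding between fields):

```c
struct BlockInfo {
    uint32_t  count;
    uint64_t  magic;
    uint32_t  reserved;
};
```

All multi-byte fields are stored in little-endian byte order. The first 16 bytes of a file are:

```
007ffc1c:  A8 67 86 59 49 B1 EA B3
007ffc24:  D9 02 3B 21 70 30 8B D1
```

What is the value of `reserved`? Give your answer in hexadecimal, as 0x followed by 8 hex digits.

`reserved` follows `count` (4 B), `magic` (8 B), so it starts at offset 4 + 8 = 12 and occupies 4 bytes.
Bytes at offsets 12..15: 70 30 8B D1.
In little-endian order the low byte comes first in memory.
Reassemble most-significant byte first: D1 8B 30 70 → 0xD18B3070.

0xD18B3070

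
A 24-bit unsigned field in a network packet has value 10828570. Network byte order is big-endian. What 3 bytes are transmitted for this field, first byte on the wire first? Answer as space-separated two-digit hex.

10828570 in hexadecimal, padded to 24 bits, is 0xA53B1A.
Split into bytes (most-significant first): A5 3B 1A.
In big-endian order the high byte comes first in memory.
So the memory order matches the most-significant-first order: A5 3B 1A.

A5 3B 1A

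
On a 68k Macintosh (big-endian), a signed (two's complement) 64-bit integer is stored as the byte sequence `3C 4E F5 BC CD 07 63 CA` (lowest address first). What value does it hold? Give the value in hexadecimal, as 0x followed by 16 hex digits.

In big-endian order the high byte comes first in memory.
The bytes are already most-significant first: 0x3C4EF5BCCD0763CA.

0x3C4EF5BCCD0763CA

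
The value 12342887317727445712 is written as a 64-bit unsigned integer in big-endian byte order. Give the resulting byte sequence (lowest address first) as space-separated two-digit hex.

12342887317727445712 in hexadecimal, padded to 64 bits, is 0xAB4ABE9EBBD182D0.
Split into bytes (most-significant first): AB 4A BE 9E BB D1 82 D0.
Big-endian stores the most-significant byte at the lowest address.
So the memory order matches the most-significant-first order: AB 4A BE 9E BB D1 82 D0.

AB 4A BE 9E BB D1 82 D0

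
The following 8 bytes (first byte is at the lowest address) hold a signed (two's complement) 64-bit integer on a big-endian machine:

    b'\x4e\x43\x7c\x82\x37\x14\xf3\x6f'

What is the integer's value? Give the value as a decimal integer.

Big-endian stores the most-significant byte at the lowest address.
The bytes are already most-significant first: 0x4E437C823714F36F.
0x4E437C823714F36F = 5639488057109705583.

5639488057109705583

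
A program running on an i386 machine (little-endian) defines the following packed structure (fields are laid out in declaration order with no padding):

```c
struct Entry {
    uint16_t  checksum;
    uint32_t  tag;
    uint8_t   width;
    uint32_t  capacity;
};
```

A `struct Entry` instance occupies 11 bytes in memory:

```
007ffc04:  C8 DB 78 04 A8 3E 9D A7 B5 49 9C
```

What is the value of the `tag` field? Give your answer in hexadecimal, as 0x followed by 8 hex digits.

0x3EA80478

`tag` follows `checksum` (2 bytes), so it starts at byte offset 2 and occupies 4 bytes.
Bytes at offsets 2..5: 78 04 A8 3E.
Little-endian: lowest address holds the least-significant byte.
Reassemble most-significant byte first: 3E A8 04 78 → 0x3EA80478.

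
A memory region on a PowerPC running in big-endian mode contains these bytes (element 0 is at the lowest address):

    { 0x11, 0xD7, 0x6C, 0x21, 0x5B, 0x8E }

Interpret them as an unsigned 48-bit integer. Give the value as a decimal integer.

Big-endian: lowest address holds the most-significant byte.
The bytes are already most-significant first: 0x11D76C215B8E.
0x11D76C215B8E = 19616929766286.

19616929766286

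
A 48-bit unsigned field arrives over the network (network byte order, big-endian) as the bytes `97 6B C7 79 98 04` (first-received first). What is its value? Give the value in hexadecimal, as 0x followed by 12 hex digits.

Big-endian stores the most-significant byte at the lowest address.
The bytes are already most-significant first: 0x976BC7799804.

0x976BC7799804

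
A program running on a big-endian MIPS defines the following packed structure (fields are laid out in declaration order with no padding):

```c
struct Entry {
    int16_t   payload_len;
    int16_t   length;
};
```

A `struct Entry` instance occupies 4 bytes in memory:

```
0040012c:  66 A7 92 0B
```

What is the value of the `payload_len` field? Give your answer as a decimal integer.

26279

`payload_len` is the first field, at byte offset 0, occupying 2 bytes.
Bytes at offsets 0..1: 66 A7.
In big-endian order the high byte comes first in memory.
The bytes are already most-significant first: 0x66A7.
0x66A7 = 26279.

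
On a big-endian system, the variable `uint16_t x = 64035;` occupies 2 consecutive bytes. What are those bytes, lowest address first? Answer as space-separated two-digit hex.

64035 in hexadecimal, padded to 16 bits, is 0xFA23.
Split into bytes (most-significant first): FA 23.
Big-endian stores the most-significant byte at the lowest address.
So the memory order matches the most-significant-first order: FA 23.

FA 23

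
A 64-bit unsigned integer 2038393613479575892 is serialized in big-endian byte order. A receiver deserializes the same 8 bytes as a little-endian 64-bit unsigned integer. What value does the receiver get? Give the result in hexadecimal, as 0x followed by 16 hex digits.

0x5401E00B31D4491C

2038393613479575892 in 64-bit hexadecimal is 0x1C49D4310BE00154.
Stored big-endian, the bytes at ascending addresses are 1C 49 D4 31 0B E0 01 54.
Read back as little-endian, the first byte is least significant, giving 0x5401E00B31D4491C.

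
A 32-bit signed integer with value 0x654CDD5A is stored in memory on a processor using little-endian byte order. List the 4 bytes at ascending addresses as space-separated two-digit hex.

Split into bytes (most-significant first): 65 4C DD 5A.
Little-endian stores the least-significant byte at the lowest address.
So at ascending addresses the bytes are 5A DD 4C 65.

5A DD 4C 65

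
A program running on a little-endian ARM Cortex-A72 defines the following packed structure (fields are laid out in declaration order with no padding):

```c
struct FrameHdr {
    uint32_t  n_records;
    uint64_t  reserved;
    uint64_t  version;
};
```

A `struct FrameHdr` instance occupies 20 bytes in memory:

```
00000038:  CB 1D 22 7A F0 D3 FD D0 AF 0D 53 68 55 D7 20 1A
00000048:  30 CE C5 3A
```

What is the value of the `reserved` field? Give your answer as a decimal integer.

`reserved` follows `n_records` (4 bytes), so it starts at byte offset 4 and occupies 8 bytes.
Bytes at offsets 4..11: F0 D3 FD D0 AF 0D 53 68.
Little-endian stores the least-significant byte at the lowest address.
Reassemble most-significant byte first: 68 53 0D AF D0 FD D3 F0 → 0x68530DAFD0FDD3F0.
0x68530DAFD0FDD3F0 = 7517367251788223472.

7517367251788223472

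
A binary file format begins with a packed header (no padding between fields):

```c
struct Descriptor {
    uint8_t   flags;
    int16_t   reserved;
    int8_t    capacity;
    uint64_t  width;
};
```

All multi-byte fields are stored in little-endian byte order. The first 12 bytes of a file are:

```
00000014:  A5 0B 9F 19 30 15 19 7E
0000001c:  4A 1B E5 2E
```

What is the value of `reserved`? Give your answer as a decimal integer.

`reserved` follows `flags` (1 byte), so it starts at byte offset 1 and occupies 2 bytes.
Bytes at offsets 1..2: 0B 9F.
Little-endian stores the least-significant byte at the lowest address.
Reassemble most-significant byte first: 9F 0B → 0x9F0B.
Top bit is set, so as a signed 16-bit value this is 0x9F0B − 2^16 = -24821.

-24821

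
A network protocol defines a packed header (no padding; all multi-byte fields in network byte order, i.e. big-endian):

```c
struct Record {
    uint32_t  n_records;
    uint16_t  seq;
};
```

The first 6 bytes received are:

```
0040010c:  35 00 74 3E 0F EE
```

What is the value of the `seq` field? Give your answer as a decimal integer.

`seq` follows `n_records` (4 bytes), so it starts at byte offset 4 and occupies 2 bytes.
Bytes at offsets 4..5: 0F EE.
In big-endian order the high byte comes first in memory.
The bytes are already most-significant first: 0x0FEE.
0x0FEE = 4078.

4078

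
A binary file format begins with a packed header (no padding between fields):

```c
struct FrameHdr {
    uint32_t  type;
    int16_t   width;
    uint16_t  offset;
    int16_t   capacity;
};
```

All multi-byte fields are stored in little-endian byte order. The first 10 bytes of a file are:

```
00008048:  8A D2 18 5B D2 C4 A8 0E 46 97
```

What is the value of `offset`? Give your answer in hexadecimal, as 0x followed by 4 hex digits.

`offset` follows `type` (4 B), `width` (2 B), so it starts at offset 4 + 2 = 6 and occupies 2 bytes.
Bytes at offsets 6..7: A8 0E.
In little-endian order the low byte comes first in memory.
Reassemble most-significant byte first: 0E A8 → 0x0EA8.

0x0EA8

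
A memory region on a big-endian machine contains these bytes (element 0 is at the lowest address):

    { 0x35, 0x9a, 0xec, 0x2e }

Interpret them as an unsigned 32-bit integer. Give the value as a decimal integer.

899345454

In big-endian order the high byte comes first in memory.
The bytes are already most-significant first: 0x359AEC2E.
0x359AEC2E = 899345454.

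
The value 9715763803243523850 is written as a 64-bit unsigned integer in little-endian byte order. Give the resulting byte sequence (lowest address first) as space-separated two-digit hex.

9715763803243523850 in hexadecimal, padded to 64 bits, is 0x86D553B3E5EDAF0A.
Split into bytes (most-significant first): 86 D5 53 B3 E5 ED AF 0A.
Little-endian stores the least-significant byte at the lowest address.
So at ascending addresses the bytes are 0A AF ED E5 B3 53 D5 86.

0A AF ED E5 B3 53 D5 86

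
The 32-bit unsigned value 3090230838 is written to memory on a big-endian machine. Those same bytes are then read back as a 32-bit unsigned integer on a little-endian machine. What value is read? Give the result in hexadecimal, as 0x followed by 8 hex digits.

0x362E31B8

3090230838 in 32-bit hexadecimal is 0xB8312E36.
Stored big-endian, the bytes at ascending addresses are B8 31 2E 36.
Read back as little-endian, the first byte is least significant, giving 0x362E31B8.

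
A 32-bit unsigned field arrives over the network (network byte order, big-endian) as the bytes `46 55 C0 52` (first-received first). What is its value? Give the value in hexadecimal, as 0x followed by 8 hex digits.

0x4655C052

In big-endian order the high byte comes first in memory.
The bytes are already most-significant first: 0x4655C052.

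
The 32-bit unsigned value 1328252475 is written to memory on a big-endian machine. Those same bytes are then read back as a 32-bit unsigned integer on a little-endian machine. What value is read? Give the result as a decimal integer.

998648655

1328252475 in 32-bit hexadecimal is 0x4F2B863B.
Stored big-endian, the bytes at ascending addresses are 4F 2B 86 3B.
Read back as little-endian, the first byte is least significant, giving 0x3B862B4F.
0x3B862B4F = 998648655.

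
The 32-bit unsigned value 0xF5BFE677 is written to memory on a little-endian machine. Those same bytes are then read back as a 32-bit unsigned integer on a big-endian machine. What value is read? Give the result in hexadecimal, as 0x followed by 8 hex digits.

Stored little-endian, the bytes at ascending addresses are 77 E6 BF F5.
Read back as big-endian, the last byte is least significant, giving 0x77E6BFF5.

0x77E6BFF5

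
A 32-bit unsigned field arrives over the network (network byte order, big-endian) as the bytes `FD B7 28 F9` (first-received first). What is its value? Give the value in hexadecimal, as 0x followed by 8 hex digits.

In big-endian order the high byte comes first in memory.
The bytes are already most-significant first: 0xFDB728F9.

0xFDB728F9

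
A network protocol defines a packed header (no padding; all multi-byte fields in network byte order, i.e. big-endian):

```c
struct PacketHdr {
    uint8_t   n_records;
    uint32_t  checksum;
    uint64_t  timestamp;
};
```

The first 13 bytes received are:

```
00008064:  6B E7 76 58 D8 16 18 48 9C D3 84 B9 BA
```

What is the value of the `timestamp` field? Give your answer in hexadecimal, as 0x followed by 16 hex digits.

0x1618489CD384B9BA

`timestamp` follows `n_records` (1 B), `checksum` (4 B), so it starts at offset 1 + 4 = 5 and occupies 8 bytes.
Bytes at offsets 5..12: 16 18 48 9C D3 84 B9 BA.
Big-endian: lowest address holds the most-significant byte.
The bytes are already most-significant first: 0x1618489CD384B9BA.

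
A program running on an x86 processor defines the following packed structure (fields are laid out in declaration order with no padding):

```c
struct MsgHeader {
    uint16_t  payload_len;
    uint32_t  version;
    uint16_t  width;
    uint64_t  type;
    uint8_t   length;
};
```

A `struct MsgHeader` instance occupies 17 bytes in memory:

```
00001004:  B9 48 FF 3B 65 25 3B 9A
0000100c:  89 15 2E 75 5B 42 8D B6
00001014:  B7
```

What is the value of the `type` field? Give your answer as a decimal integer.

13154243047194498441

`type` follows `payload_len` (2 B), `version` (4 B), `width` (2 B), so it starts at offset 2 + 4 + 2 = 8 and occupies 8 bytes.
Bytes at offsets 8..15: 89 15 2E 75 5B 42 8D B6.
In little-endian order the low byte comes first in memory.
Reassemble most-significant byte first: B6 8D 42 5B 75 2E 15 89 → 0xB68D425B752E1589.
0xB68D425B752E1589 = 13154243047194498441.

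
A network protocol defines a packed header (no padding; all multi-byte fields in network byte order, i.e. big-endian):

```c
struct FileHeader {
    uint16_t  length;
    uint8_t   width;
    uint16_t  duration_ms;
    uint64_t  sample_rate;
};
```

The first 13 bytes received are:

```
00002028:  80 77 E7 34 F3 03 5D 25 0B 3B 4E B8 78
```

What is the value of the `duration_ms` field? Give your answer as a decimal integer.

13555

`duration_ms` follows `length` (2 B), `width` (1 B), so it starts at offset 2 + 1 = 3 and occupies 2 bytes.
Bytes at offsets 3..4: 34 F3.
Big-endian: lowest address holds the most-significant byte.
The bytes are already most-significant first: 0x34F3.
0x34F3 = 13555.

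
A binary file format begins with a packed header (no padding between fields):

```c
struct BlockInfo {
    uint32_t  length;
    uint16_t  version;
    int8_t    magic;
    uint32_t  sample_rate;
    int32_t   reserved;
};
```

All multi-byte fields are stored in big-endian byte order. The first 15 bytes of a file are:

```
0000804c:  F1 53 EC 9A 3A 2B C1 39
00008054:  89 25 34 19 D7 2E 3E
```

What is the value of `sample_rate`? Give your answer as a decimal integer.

`sample_rate` follows `length` (4 B), `version` (2 B), `magic` (1 B), so it starts at offset 4 + 2 + 1 = 7 and occupies 4 bytes.
Bytes at offsets 7..10: 39 89 25 34.
Big-endian stores the most-significant byte at the lowest address.
The bytes are already most-significant first: 0x39892534.
0x39892534 = 965289268.

965289268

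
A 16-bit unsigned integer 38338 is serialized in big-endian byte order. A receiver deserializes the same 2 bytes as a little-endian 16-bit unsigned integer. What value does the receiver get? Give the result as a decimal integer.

49813

38338 in 16-bit hexadecimal is 0x95C2.
Stored big-endian, the bytes at ascending addresses are 95 C2.
Read back as little-endian, the first byte is least significant, giving 0xC295.
0xC295 = 49813.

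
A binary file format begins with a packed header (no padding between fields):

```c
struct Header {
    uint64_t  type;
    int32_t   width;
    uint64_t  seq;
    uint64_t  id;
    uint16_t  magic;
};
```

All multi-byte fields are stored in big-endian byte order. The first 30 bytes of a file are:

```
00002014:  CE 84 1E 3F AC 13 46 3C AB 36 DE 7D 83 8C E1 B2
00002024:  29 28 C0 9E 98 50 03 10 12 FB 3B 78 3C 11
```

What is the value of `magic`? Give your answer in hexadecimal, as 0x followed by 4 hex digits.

`magic` follows `type` (8 B), `width` (4 B), `seq` (8 B), `id` (8 B), so it starts at offset 8 + 4 + 8 + 8 = 28 and occupies 2 bytes.
Bytes at offsets 28..29: 3C 11.
In big-endian order the high byte comes first in memory.
The bytes are already most-significant first: 0x3C11.

0x3C11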